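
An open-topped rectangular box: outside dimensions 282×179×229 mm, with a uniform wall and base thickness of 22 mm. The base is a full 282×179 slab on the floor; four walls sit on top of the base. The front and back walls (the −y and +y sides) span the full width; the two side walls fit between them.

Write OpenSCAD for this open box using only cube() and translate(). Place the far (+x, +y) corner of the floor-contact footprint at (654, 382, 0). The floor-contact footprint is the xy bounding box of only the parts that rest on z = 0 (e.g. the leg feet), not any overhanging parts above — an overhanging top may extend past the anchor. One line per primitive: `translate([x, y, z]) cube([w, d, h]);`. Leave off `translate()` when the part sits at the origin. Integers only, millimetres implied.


translate([372, 203, 0]) cube([282, 179, 22]);
translate([372, 203, 22]) cube([282, 22, 207]);
translate([372, 360, 22]) cube([282, 22, 207]);
translate([372, 225, 22]) cube([22, 135, 207]);
translate([632, 225, 22]) cube([22, 135, 207]);


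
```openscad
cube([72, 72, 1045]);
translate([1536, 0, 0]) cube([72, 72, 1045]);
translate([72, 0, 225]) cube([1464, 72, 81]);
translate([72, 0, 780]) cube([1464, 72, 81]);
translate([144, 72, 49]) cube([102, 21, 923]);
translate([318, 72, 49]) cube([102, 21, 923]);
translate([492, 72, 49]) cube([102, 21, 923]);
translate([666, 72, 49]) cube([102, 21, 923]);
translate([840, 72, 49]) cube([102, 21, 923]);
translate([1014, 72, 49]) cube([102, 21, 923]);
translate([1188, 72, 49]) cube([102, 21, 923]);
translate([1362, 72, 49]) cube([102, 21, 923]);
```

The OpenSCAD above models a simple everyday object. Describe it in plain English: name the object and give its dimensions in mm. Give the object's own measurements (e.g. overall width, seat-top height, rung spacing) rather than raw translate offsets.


A fence section. Two 72×72 mm posts, 1045 mm tall, stand on the floor with a clear span of 1464 mm between their inner faces. Two horizontal rails of 72×81 mm section span the gap between the posts with their undersides at z = 225 mm and z = 780 mm, flush with the posts' −y face. 8 pickets, each 102 mm wide, 21 mm thick and 923 mm tall, are fixed to the +y face of the rails with their bottoms at z = 49 mm, spaced across the span with a 72 mm gap after the −x post and between neighbouring pickets and before the +x post.


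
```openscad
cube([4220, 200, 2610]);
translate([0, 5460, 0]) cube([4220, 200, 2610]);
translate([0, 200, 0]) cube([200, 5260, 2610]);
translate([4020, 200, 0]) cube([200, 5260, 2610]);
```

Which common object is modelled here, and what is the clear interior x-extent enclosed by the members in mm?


A house (or room) frame. The interior width is 3820 mm.

Four 2610 mm walls enclosing a rectangle with no floor or roof — a room or house frame. Outside width is 4220 mm and wall thickness is 200 mm, so the interior width is 4220 − 2 × 200 = 3820 mm.


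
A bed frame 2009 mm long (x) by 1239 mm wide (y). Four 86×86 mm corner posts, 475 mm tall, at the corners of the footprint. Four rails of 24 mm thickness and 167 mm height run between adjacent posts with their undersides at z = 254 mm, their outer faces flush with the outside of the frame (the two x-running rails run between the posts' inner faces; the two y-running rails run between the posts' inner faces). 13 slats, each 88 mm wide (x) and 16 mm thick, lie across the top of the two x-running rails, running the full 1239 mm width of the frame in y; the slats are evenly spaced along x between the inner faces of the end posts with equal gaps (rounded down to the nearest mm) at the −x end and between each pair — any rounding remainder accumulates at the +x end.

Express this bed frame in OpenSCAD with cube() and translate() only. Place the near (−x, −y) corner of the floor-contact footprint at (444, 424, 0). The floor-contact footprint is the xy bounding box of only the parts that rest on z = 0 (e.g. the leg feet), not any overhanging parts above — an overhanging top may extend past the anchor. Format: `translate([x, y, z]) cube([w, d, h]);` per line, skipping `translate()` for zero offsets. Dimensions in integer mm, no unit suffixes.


translate([444, 424, 0]) cube([86, 86, 475]);
translate([444, 1577, 0]) cube([86, 86, 475]);
translate([2367, 424, 0]) cube([86, 86, 475]);
translate([2367, 1577, 0]) cube([86, 86, 475]);
translate([530, 424, 254]) cube([1837, 24, 167]);
translate([530, 1639, 254]) cube([1837, 24, 167]);
translate([444, 510, 254]) cube([24, 1067, 167]);
translate([2429, 510, 254]) cube([24, 1067, 167]);
translate([579, 424, 421]) cube([88, 1239, 16]);
translate([716, 424, 421]) cube([88, 1239, 16]);
translate([853, 424, 421]) cube([88, 1239, 16]);
translate([990, 424, 421]) cube([88, 1239, 16]);
translate([1127, 424, 421]) cube([88, 1239, 16]);
translate([1264, 424, 421]) cube([88, 1239, 16]);
translate([1401, 424, 421]) cube([88, 1239, 16]);
translate([1538, 424, 421]) cube([88, 1239, 16]);
translate([1675, 424, 421]) cube([88, 1239, 16]);
translate([1812, 424, 421]) cube([88, 1239, 16]);
translate([1949, 424, 421]) cube([88, 1239, 16]);
translate([2086, 424, 421]) cube([88, 1239, 16]);
translate([2223, 424, 421]) cube([88, 1239, 16]);


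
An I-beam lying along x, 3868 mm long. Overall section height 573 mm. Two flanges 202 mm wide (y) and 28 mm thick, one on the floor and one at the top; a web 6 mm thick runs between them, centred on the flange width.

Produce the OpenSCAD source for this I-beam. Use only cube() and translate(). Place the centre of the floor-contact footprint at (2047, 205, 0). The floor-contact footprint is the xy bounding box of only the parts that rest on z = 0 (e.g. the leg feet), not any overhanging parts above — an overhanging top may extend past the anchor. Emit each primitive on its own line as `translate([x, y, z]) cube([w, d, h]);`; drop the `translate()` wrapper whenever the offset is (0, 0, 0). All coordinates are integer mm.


translate([113, 104, 0]) cube([3868, 202, 28]);
translate([113, 202, 28]) cube([3868, 6, 517]);
translate([113, 104, 545]) cube([3868, 202, 28]);


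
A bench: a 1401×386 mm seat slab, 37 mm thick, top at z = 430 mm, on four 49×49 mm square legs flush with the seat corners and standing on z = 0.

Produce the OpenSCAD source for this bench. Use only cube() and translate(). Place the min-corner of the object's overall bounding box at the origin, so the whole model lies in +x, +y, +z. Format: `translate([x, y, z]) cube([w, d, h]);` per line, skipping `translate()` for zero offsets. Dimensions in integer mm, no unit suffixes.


// leg_h = 430 − 37 = 393
translate([0, 0, 393]) cube([1401, 386, 37]);
cube([49, 49, 393]);
translate([0, 337, 0]) cube([49, 49, 393]);
translate([1352, 0, 0]) cube([49, 49, 393]);
translate([1352, 337, 0]) cube([49, 49, 393]);


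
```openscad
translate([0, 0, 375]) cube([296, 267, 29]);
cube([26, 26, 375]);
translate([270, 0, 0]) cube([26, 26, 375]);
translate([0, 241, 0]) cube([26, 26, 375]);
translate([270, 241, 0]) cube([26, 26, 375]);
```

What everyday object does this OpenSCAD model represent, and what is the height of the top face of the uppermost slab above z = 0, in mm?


A stool. The seat height is 404 mm.

A 296×267×29 slab at z = 375 on four corner posts — a stool. The seat top is 375 + 29 = 404 mm.


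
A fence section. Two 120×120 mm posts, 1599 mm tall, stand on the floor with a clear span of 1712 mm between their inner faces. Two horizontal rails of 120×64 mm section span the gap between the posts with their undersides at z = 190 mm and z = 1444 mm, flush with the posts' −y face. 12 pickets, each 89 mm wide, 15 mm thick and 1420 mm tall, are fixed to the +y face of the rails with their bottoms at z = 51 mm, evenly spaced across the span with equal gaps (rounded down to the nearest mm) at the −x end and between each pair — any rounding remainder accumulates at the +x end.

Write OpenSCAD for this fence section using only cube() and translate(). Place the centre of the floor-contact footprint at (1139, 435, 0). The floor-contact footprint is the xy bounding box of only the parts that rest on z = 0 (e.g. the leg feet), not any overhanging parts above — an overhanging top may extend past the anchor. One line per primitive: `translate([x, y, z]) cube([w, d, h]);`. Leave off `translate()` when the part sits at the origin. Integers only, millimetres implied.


translate([163, 375, 0]) cube([120, 120, 1599]);
translate([1995, 375, 0]) cube([120, 120, 1599]);
translate([283, 375, 190]) cube([1712, 120, 64]);
translate([283, 375, 1444]) cube([1712, 120, 64]);
translate([332, 495, 51]) cube([89, 15, 1420]);
translate([470, 495, 51]) cube([89, 15, 1420]);
translate([608, 495, 51]) cube([89, 15, 1420]);
translate([746, 495, 51]) cube([89, 15, 1420]);
translate([884, 495, 51]) cube([89, 15, 1420]);
translate([1022, 495, 51]) cube([89, 15, 1420]);
translate([1160, 495, 51]) cube([89, 15, 1420]);
translate([1298, 495, 51]) cube([89, 15, 1420]);
translate([1436, 495, 51]) cube([89, 15, 1420]);
translate([1574, 495, 51]) cube([89, 15, 1420]);
translate([1712, 495, 51]) cube([89, 15, 1420]);
translate([1850, 495, 51]) cube([89, 15, 1420]);


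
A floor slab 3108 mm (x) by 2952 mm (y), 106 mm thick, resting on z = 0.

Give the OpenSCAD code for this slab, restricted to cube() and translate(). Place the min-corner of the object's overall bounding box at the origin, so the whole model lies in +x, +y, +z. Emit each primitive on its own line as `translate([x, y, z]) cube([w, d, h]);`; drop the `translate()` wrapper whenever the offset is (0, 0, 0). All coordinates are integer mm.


cube([3108, 2952, 106]);


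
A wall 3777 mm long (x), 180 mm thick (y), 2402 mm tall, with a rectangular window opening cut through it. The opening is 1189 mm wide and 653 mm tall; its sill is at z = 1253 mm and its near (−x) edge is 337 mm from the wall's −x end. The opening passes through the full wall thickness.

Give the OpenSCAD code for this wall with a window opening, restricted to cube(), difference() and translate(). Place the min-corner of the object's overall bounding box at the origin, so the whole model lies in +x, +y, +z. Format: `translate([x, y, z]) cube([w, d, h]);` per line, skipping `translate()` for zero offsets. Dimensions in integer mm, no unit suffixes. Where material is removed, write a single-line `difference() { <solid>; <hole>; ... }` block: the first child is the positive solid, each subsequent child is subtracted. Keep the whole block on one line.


difference() { cube([3777, 180, 2402]); translate([337, 0, 1253]) cube([1189, 180, 653]); }


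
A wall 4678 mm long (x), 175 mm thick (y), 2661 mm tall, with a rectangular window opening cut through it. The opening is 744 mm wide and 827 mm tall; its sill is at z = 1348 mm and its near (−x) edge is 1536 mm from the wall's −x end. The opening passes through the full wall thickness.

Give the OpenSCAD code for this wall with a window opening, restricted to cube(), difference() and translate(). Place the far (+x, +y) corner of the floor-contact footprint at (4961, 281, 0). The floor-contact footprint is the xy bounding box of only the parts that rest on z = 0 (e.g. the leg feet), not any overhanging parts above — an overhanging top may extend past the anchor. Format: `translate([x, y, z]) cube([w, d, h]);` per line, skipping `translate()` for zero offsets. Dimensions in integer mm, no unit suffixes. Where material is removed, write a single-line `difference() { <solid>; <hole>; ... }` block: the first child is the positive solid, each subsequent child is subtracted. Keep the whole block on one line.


difference() { translate([283, 106, 0]) cube([4678, 175, 2661]); translate([1819, 106, 1348]) cube([744, 175, 827]); }


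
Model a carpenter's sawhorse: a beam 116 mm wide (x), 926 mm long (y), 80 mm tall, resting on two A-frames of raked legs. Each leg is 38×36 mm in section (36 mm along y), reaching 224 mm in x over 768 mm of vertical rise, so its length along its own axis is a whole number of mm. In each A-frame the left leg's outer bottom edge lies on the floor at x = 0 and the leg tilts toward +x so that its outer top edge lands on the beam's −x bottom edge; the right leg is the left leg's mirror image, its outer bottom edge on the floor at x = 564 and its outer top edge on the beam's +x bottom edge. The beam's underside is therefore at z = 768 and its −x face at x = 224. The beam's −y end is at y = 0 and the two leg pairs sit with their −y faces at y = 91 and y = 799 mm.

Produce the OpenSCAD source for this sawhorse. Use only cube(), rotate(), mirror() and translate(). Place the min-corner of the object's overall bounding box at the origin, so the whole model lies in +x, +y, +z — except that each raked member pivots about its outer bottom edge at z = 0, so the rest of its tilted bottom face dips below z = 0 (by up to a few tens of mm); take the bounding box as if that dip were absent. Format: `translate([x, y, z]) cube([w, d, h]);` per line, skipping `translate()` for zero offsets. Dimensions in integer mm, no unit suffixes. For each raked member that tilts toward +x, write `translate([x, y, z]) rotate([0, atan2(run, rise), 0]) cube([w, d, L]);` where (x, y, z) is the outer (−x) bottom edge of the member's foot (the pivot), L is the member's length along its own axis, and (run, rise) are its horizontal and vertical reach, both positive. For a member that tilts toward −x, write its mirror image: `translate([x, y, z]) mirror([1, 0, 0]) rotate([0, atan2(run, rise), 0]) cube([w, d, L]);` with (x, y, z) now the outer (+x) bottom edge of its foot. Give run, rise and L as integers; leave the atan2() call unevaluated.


translate([224, 0, 768]) cube([116, 926, 80]);
translate([0, 91, 0]) rotate([0, atan2(224, 768), 0]) cube([38, 36, 800]);
translate([564, 91, 0]) mirror([1, 0, 0]) rotate([0, atan2(224, 768), 0]) cube([38, 36, 800]);
translate([0, 799, 0]) rotate([0, atan2(224, 768), 0]) cube([38, 36, 800]);
translate([564, 799, 0]) mirror([1, 0, 0]) rotate([0, atan2(224, 768), 0]) cube([38, 36, 800]);


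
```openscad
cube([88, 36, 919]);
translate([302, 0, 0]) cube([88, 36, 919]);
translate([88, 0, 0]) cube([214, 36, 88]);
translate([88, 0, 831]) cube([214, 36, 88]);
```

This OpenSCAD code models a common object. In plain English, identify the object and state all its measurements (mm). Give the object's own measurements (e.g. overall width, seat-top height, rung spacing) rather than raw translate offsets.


A rectangular picture frame lying in the x–z plane (depth along y). The opening is 214 mm wide (x) by 743 mm tall (z), surrounded by a border 88 mm wide on all four sides. The frame is 36 mm deep and is made of two full-height vertical stiles with two horizontal rails fitted between them.


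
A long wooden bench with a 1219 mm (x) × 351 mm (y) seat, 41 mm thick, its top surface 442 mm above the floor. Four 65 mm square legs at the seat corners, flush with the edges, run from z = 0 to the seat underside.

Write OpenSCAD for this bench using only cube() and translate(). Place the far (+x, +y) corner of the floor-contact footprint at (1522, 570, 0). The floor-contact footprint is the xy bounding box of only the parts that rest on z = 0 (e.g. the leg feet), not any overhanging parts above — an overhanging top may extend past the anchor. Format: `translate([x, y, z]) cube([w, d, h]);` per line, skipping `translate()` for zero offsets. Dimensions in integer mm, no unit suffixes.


translate([303, 219, 401]) cube([1219, 351, 41]);
translate([303, 219, 0]) cube([65, 65, 401]);
translate([303, 505, 0]) cube([65, 65, 401]);
translate([1457, 219, 0]) cube([65, 65, 401]);
translate([1457, 505, 0]) cube([65, 65, 401]);


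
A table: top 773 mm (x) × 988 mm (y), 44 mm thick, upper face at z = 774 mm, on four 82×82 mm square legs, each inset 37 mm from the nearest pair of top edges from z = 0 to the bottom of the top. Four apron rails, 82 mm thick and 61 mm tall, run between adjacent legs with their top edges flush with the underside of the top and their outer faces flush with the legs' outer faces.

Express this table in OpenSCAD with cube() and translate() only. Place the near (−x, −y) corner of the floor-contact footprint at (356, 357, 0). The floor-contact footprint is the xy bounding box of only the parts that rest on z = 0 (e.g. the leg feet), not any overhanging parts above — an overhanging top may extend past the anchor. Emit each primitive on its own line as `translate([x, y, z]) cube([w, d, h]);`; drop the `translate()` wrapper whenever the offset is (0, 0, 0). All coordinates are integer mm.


// leg_h = 774 - 44 = 730
// apron z = 730 - 61 = 669
translate([319, 320, 730]) cube([773, 988, 44]);
translate([356, 357, 0]) cube([82, 82, 730]);
translate([973, 357, 0]) cube([82, 82, 730]);
translate([356, 1189, 0]) cube([82, 82, 730]);
translate([973, 1189, 0]) cube([82, 82, 730]);
translate([438, 357, 669]) cube([535, 82, 61]);
translate([438, 1189, 669]) cube([535, 82, 61]);
translate([356, 439, 669]) cube([82, 750, 61]);
translate([973, 439, 669]) cube([82, 750, 61]);


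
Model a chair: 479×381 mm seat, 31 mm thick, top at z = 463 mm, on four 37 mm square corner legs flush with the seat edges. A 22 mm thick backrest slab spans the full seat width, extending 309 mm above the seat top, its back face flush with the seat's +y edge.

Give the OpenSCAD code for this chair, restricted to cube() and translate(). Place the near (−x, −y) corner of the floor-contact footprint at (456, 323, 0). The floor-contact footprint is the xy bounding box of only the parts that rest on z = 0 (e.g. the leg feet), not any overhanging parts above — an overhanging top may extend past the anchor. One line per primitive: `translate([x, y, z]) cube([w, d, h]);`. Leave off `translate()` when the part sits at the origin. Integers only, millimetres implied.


translate([456, 323, 432]) cube([479, 381, 31]);
translate([456, 323, 0]) cube([37, 37, 432]);
translate([898, 323, 0]) cube([37, 37, 432]);
translate([456, 667, 0]) cube([37, 37, 432]);
translate([898, 667, 0]) cube([37, 37, 432]);
translate([456, 682, 463]) cube([479, 22, 309]);


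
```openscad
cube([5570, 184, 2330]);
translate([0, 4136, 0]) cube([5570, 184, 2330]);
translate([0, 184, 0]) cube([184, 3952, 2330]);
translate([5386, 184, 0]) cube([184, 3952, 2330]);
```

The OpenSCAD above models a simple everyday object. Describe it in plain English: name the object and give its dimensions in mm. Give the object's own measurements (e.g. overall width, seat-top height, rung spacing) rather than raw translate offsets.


The wall frame of a small rectangular building: four walls, each 2330 mm tall and 184 mm thick, enclosing a footprint 5570 mm (x) by 4320 mm (y) outside-to-outside, with no floor or roof. The front and back walls (the −y and +y sides) span the full width; the two side walls fit between them.


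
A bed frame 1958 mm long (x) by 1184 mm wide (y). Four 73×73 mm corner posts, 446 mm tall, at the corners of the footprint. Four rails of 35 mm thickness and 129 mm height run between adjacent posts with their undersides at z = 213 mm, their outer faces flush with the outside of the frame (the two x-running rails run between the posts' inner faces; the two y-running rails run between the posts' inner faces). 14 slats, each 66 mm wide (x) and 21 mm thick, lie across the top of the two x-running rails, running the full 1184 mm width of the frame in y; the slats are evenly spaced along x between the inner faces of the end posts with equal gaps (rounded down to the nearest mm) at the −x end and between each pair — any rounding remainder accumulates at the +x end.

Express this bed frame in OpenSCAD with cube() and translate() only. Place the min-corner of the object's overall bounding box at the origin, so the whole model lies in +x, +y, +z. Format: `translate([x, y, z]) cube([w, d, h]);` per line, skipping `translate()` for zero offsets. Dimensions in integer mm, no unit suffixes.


cube([73, 73, 446]);
translate([0, 1111, 0]) cube([73, 73, 446]);
translate([1885, 0, 0]) cube([73, 73, 446]);
translate([1885, 1111, 0]) cube([73, 73, 446]);
translate([73, 0, 213]) cube([1812, 35, 129]);
translate([73, 1149, 213]) cube([1812, 35, 129]);
translate([0, 73, 213]) cube([35, 1038, 129]);
translate([1923, 73, 213]) cube([35, 1038, 129]);
translate([132, 0, 342]) cube([66, 1184, 21]);
translate([257, 0, 342]) cube([66, 1184, 21]);
translate([382, 0, 342]) cube([66, 1184, 21]);
translate([507, 0, 342]) cube([66, 1184, 21]);
translate([632, 0, 342]) cube([66, 1184, 21]);
translate([757, 0, 342]) cube([66, 1184, 21]);
translate([882, 0, 342]) cube([66, 1184, 21]);
translate([1007, 0, 342]) cube([66, 1184, 21]);
translate([1132, 0, 342]) cube([66, 1184, 21]);
translate([1257, 0, 342]) cube([66, 1184, 21]);
translate([1382, 0, 342]) cube([66, 1184, 21]);
translate([1507, 0, 342]) cube([66, 1184, 21]);
translate([1632, 0, 342]) cube([66, 1184, 21]);
translate([1757, 0, 342]) cube([66, 1184, 21]);


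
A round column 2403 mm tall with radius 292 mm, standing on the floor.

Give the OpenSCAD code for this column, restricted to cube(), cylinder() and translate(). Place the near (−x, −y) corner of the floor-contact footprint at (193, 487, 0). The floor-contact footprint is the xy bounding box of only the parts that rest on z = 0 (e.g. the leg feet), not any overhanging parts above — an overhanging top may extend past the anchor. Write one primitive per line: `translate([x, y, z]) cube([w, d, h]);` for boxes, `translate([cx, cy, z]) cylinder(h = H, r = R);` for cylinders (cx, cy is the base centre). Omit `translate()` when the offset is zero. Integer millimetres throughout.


translate([485, 779, 0]) cylinder(h = 2403, r = 292);


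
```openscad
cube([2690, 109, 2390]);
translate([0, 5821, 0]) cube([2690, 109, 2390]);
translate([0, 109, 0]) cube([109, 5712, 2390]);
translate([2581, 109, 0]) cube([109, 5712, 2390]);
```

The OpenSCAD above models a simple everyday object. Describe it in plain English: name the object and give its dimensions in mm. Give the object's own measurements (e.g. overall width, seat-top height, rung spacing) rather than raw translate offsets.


The wall frame of a small rectangular building: four walls, each 2390 mm tall and 109 mm thick, enclosing a footprint 2690 mm (x) by 5930 mm (y) outside-to-outside, with no floor or roof. The front and back walls (the −y and +y sides) span the full width; the two side walls fit between them.


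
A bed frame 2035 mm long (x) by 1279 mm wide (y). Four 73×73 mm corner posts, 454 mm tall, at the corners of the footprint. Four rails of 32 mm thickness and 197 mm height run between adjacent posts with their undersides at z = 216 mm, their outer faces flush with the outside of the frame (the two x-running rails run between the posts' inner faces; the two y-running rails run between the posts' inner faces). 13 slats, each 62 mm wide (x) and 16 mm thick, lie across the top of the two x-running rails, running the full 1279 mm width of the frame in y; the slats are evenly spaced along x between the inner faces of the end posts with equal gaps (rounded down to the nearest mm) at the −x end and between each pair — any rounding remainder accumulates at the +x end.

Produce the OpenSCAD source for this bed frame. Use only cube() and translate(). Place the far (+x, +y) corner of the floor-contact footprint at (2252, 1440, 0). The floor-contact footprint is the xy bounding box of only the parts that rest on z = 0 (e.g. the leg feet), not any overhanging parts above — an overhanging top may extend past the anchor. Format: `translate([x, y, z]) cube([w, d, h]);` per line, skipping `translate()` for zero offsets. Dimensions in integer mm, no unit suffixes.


// slat z = rail_z + rail_h = 216 + 197 = 413
// slat gap = ⌊(1889 − 13·62) / 14⌋ = 77
translate([217, 161, 0]) cube([73, 73, 454]);
translate([217, 1367, 0]) cube([73, 73, 454]);
translate([2179, 161, 0]) cube([73, 73, 454]);
translate([2179, 1367, 0]) cube([73, 73, 454]);
translate([290, 161, 216]) cube([1889, 32, 197]);
translate([290, 1408, 216]) cube([1889, 32, 197]);
translate([217, 234, 216]) cube([32, 1133, 197]);
translate([2220, 234, 216]) cube([32, 1133, 197]);
translate([367, 161, 413]) cube([62, 1279, 16]);
translate([506, 161, 413]) cube([62, 1279, 16]);
translate([645, 161, 413]) cube([62, 1279, 16]);
translate([784, 161, 413]) cube([62, 1279, 16]);
translate([923, 161, 413]) cube([62, 1279, 16]);
translate([1062, 161, 413]) cube([62, 1279, 16]);
translate([1201, 161, 413]) cube([62, 1279, 16]);
translate([1340, 161, 413]) cube([62, 1279, 16]);
translate([1479, 161, 413]) cube([62, 1279, 16]);
translate([1618, 161, 413]) cube([62, 1279, 16]);
translate([1757, 161, 413]) cube([62, 1279, 16]);
translate([1896, 161, 413]) cube([62, 1279, 16]);
translate([2035, 161, 413]) cube([62, 1279, 16]);


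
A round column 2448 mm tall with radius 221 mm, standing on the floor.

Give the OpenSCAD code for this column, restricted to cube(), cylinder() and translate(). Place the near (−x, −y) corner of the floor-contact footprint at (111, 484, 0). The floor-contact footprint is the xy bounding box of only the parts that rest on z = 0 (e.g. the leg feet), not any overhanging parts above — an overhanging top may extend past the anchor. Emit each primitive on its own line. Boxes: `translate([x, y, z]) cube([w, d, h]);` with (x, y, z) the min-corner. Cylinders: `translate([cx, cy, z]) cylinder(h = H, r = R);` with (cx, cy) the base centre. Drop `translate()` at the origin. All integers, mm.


translate([332, 705, 0]) cylinder(h = 2448, r = 221);


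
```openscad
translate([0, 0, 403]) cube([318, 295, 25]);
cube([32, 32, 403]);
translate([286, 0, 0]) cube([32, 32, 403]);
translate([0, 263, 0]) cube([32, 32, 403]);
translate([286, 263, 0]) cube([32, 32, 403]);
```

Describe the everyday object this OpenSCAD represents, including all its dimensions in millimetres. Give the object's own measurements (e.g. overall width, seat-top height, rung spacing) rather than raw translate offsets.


A simple wooden stool: a rectangular seat 318 mm (x) by 295 mm (y), 25 mm thick, top face at z = 428 mm, on four square legs, each 32×32 mm in cross-section. The legs rest on z = 0, each flush with a corner of the seat.


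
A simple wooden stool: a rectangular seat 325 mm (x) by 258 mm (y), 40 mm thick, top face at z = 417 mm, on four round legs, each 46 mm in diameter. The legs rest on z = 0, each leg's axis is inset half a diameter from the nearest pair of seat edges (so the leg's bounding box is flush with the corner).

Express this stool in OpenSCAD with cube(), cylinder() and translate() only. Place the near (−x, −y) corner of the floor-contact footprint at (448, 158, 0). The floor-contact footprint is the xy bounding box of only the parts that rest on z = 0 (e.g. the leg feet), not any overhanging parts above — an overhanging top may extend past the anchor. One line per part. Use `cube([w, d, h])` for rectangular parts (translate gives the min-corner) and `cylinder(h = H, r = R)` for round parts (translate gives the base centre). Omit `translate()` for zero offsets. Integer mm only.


translate([448, 158, 377]) cube([325, 258, 40]);
translate([471, 181, 0]) cylinder(h = 377, r = 23);
translate([750, 181, 0]) cylinder(h = 377, r = 23);
translate([471, 393, 0]) cylinder(h = 377, r = 23);
translate([750, 393, 0]) cylinder(h = 377, r = 23);


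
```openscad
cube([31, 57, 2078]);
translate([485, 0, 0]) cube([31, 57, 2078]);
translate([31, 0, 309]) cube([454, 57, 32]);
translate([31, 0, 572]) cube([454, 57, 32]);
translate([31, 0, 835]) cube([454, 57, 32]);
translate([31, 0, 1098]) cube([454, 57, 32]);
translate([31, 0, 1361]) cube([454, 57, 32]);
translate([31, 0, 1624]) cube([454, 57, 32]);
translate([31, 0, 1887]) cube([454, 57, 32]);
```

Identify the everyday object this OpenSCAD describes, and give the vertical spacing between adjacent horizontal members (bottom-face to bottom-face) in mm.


A ladder. The rung spacing is 263 mm.

Two tall 31×57 posts with 7 short bars between them — a ladder. Adjacent rungs sit at z = 309 and z = 572, so the spacing is 572 − 309 = 263 mm.


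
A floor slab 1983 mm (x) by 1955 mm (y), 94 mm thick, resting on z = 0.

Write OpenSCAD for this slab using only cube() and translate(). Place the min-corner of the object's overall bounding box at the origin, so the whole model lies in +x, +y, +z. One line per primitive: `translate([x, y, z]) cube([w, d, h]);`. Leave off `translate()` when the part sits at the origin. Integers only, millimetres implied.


cube([1983, 1955, 94]);


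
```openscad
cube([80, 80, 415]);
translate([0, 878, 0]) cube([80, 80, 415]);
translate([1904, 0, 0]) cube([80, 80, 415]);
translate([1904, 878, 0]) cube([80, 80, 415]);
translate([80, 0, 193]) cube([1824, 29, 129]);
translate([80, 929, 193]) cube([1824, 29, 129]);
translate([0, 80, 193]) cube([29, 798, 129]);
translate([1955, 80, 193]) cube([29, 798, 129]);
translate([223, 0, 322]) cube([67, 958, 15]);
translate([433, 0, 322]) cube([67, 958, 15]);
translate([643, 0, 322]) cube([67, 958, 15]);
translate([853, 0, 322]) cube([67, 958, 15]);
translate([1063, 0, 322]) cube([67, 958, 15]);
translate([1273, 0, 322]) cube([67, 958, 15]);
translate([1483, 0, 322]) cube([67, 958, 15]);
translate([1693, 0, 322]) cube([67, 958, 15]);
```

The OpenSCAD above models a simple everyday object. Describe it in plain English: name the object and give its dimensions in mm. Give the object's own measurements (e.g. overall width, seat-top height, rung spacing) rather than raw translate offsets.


A bed frame 1984 mm long (x) by 958 mm wide (y). Four 80×80 mm corner posts, 415 mm tall, at the corners of the footprint. Four rails of 29 mm thickness and 129 mm height run between adjacent posts with their undersides at z = 193 mm, their outer faces flush with the outside of the frame (the two x-running rails run between the posts' inner faces; the two y-running rails run between the posts' inner faces). 8 slats, each 67 mm wide (x) and 15 mm thick, lie across the top of the two x-running rails, running the full 958 mm width of the frame in y; along x they sit between the end posts with a 143 mm gap after the −x posts and between neighbouring slats, leaving 144 mm before the +x posts.


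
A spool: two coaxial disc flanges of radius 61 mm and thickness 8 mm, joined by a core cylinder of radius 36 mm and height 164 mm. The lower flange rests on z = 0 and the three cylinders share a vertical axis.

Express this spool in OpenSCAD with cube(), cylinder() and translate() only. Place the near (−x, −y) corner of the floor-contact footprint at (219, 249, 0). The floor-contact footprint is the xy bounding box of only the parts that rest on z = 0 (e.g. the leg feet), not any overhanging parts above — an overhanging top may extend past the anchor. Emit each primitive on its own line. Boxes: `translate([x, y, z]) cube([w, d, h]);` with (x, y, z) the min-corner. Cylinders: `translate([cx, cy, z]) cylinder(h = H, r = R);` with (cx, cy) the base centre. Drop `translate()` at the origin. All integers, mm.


translate([280, 310, 0]) cylinder(h = 8, r = 61);
translate([280, 310, 8]) cylinder(h = 164, r = 36);
translate([280, 310, 172]) cylinder(h = 8, r = 61);


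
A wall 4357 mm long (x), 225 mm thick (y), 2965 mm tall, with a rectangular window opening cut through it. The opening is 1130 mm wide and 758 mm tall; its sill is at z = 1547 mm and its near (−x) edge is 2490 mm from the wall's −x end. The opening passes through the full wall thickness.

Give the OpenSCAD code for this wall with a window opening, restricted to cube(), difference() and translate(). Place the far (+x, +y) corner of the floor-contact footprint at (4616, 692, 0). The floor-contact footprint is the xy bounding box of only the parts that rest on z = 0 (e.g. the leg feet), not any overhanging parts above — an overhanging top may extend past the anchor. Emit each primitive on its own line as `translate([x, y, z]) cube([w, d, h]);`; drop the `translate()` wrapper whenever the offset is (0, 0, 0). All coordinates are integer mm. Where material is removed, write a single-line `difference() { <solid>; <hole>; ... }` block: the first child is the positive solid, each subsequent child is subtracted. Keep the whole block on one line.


difference() { translate([259, 467, 0]) cube([4357, 225, 2965]); translate([2749, 467, 1547]) cube([1130, 225, 758]); }


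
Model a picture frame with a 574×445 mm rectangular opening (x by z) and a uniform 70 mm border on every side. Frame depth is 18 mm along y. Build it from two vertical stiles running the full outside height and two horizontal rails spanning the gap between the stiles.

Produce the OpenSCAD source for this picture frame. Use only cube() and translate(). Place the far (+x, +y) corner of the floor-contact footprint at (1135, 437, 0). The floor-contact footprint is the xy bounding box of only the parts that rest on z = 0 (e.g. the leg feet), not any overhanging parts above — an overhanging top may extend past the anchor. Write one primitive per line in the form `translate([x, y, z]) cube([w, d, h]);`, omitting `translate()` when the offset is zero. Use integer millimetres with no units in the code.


translate([421, 419, 0]) cube([70, 18, 585]);
translate([1065, 419, 0]) cube([70, 18, 585]);
translate([491, 419, 0]) cube([574, 18, 70]);
translate([491, 419, 515]) cube([574, 18, 70]);


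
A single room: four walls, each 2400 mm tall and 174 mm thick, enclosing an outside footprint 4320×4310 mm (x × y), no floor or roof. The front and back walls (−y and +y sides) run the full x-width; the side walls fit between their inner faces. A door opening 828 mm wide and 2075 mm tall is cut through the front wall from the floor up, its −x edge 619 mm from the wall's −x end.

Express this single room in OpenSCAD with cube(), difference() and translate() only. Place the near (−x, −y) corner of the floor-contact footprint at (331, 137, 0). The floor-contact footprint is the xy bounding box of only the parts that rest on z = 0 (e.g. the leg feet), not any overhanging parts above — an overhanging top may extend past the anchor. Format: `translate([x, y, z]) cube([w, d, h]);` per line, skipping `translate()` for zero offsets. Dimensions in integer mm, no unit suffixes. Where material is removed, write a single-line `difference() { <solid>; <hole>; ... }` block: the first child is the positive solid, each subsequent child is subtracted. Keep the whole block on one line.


difference() { translate([331, 137, 0]) cube([4320, 174, 2400]); translate([950, 137, 0]) cube([828, 174, 2075]); }
translate([331, 4273, 0]) cube([4320, 174, 2400]);
translate([331, 311, 0]) cube([174, 3962, 2400]);
translate([4477, 311, 0]) cube([174, 3962, 2400]);


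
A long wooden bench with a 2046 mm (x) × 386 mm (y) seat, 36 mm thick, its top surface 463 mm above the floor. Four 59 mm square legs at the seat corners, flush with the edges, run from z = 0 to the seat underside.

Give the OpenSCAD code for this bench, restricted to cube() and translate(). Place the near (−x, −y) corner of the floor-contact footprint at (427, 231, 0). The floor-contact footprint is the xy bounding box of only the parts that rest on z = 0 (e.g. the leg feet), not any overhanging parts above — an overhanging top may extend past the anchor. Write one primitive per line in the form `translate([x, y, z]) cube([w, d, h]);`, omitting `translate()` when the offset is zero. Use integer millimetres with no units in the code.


translate([427, 231, 427]) cube([2046, 386, 36]);
translate([427, 231, 0]) cube([59, 59, 427]);
translate([427, 558, 0]) cube([59, 59, 427]);
translate([2414, 231, 0]) cube([59, 59, 427]);
translate([2414, 558, 0]) cube([59, 59, 427]);


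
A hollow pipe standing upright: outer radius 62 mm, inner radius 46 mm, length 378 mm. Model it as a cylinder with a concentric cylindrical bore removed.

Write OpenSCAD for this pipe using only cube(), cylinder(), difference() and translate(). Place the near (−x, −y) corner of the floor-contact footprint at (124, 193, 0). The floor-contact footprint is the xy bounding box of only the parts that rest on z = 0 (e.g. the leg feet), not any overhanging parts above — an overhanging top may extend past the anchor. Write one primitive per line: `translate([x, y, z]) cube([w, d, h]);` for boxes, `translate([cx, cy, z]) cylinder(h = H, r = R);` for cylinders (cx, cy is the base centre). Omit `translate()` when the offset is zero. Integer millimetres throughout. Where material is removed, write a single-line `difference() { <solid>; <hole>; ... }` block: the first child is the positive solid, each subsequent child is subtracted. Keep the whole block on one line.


difference() { translate([186, 255, 0]) cylinder(h = 378, r = 62); translate([186, 255, 0]) cylinder(h = 378, r = 46); }


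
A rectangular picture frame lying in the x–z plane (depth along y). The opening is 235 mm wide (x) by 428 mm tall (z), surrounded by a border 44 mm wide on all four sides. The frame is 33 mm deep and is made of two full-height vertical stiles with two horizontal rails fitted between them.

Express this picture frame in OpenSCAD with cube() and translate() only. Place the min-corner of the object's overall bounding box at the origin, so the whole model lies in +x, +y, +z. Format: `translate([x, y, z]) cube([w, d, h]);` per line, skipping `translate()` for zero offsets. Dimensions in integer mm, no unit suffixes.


cube([44, 33, 516]);
translate([279, 0, 0]) cube([44, 33, 516]);
translate([44, 0, 0]) cube([235, 33, 44]);
translate([44, 0, 472]) cube([235, 33, 44]);


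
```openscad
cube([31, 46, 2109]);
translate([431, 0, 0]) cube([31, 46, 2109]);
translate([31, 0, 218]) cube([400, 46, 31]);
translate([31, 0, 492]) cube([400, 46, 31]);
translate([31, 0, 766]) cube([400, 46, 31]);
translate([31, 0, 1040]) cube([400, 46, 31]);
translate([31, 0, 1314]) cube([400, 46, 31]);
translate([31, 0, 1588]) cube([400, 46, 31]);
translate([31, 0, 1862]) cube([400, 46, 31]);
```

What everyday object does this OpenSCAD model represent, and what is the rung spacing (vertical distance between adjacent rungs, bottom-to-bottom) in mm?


A ladder. The rung spacing is 274 mm.

Two tall 31×46 posts with 7 short bars between them — a ladder. Adjacent rungs sit at z = 218 and z = 492, so the spacing is 492 − 218 = 274 mm.


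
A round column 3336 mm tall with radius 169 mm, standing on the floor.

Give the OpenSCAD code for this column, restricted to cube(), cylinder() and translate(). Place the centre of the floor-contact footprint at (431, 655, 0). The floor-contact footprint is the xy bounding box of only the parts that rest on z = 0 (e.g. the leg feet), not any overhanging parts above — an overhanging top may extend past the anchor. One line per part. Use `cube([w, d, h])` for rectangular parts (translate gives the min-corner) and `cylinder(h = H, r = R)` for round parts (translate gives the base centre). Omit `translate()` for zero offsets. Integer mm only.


translate([431, 655, 0]) cylinder(h = 3336, r = 169);


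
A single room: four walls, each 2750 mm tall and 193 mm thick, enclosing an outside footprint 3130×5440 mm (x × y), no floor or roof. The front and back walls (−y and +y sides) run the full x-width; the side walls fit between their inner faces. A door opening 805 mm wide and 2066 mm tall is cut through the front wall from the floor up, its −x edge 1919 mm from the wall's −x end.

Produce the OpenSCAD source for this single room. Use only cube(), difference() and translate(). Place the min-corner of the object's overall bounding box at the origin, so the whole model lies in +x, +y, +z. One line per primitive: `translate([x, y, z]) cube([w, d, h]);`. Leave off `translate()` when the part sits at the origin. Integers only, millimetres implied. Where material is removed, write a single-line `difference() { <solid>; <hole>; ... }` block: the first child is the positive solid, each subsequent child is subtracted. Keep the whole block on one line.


difference() { cube([3130, 193, 2750]); translate([1919, 0, 0]) cube([805, 193, 2066]); }
translate([0, 5247, 0]) cube([3130, 193, 2750]);
translate([0, 193, 0]) cube([193, 5054, 2750]);
translate([2937, 193, 0]) cube([193, 5054, 2750]);
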